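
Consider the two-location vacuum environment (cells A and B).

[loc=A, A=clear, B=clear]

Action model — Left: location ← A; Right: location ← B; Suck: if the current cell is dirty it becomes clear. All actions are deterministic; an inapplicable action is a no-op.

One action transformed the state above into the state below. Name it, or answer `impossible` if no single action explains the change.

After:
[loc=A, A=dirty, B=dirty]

try  Left: (A; A:clear, B:clear)
try Right: (B; A:clear, B:clear)
try  Suck: (A; A:clear, B:clear)
no single action produces the after-state

impossible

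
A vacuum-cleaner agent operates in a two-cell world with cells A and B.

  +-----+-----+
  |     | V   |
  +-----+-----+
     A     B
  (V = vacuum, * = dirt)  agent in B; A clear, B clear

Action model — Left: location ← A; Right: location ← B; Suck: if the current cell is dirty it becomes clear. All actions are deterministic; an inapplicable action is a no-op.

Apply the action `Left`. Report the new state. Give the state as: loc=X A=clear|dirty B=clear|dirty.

start: loc=B A=clear B=clear
1. Left → loc=A A=clear B=clear

loc=A A=clear B=clear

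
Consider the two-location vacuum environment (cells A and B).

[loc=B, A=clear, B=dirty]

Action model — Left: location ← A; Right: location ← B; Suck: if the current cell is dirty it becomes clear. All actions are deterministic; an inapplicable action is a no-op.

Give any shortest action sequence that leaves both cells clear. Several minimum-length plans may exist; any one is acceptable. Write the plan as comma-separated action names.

Suck

step 1/1 (Suck): in B — A clear, B clear
min 1: B is dirty, one Suck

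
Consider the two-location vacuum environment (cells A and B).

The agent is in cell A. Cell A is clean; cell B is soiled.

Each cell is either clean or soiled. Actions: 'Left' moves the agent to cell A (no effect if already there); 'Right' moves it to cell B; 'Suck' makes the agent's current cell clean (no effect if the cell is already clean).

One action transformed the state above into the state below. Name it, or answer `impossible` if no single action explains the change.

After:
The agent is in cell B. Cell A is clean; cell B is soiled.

try  Left: (A; A:clean, B:soiled)
try Right: (B; A:clean, B:soiled)  ← match
try  Suck: (A; A:clean, B:soiled)

Right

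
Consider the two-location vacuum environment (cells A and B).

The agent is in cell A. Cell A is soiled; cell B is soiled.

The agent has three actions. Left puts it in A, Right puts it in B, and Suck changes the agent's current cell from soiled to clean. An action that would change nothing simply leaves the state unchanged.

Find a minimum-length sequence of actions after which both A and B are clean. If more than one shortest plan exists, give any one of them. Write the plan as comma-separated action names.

Suck, Right, Suck

step 1/3 (Suck): in A — A clean, B soiled
step 2/3 (Right): in B — A clean, B soiled
step 3/3 (Suck): in B — A clean, B clean
min 3: Suck A + move + Suck B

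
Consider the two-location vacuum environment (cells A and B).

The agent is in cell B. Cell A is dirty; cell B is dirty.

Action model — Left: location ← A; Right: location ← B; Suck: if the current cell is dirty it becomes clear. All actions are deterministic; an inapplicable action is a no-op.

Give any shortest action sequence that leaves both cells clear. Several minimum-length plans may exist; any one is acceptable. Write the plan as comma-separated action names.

1. Suck → <B|dirty|clear>
2. Left → <A|dirty|clear>
3. Suck → <A|clear|clear>
min 3: Suck B + move + Suck A

Suck, Left, Suck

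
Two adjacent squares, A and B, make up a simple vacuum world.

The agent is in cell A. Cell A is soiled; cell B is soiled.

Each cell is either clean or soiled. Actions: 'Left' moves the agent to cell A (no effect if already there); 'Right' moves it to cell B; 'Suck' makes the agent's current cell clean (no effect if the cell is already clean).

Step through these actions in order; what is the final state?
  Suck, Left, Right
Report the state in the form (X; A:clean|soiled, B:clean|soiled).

[1] after Suck: (A; A:clean, B:soiled)
[2] after Left: (A; A:clean, B:soiled)
[3] after Right: (B; A:clean, B:soiled)

(B; A:clean, B:soiled)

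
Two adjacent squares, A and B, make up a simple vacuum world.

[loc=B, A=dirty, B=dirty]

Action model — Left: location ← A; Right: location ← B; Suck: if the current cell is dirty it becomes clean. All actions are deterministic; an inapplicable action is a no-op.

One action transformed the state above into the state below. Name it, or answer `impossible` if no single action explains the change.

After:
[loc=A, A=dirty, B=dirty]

try  Left: in A — A dirty, B dirty  ← match
try Right: in B — A dirty, B dirty
try  Suck: in B — A dirty, B clean

Left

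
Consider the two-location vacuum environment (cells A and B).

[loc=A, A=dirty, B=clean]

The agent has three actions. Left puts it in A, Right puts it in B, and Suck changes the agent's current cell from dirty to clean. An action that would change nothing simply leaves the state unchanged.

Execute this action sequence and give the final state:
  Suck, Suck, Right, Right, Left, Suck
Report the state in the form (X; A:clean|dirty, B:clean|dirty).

(A; A:clean, B:clean)

step 1/6 (Suck): (A; A:clean, B:clean)
step 2/6 (Suck): (A; A:clean, B:clean)
step 3/6 (Right): (B; A:clean, B:clean)
step 4/6 (Right): (B; A:clean, B:clean)
step 5/6 (Left): (A; A:clean, B:clean)
step 6/6 (Suck): (A; A:clean, B:clean)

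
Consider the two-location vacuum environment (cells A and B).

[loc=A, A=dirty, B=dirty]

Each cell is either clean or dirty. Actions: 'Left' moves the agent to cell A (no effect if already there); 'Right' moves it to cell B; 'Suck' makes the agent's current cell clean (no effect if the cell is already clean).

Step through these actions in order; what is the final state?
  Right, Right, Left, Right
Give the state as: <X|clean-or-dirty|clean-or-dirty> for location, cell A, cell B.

<B|dirty|dirty>

1. Right → <B|dirty|dirty>
2. Right → <B|dirty|dirty>
3. Left → <A|dirty|dirty>
4. Right → <B|dirty|dirty>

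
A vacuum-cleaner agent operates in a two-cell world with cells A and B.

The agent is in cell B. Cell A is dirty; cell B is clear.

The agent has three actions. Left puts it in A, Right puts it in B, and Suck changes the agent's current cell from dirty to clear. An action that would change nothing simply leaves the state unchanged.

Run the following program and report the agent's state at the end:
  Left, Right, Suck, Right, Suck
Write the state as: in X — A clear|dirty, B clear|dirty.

[1] after Left: in A — A dirty, B clear
[2] after Right: in B — A dirty, B clear
[3] after Suck: in B — A dirty, B clear
[4] after Right: in B — A dirty, B clear
[5] after Suck: in B — A dirty, B clear

in B — A dirty, B clear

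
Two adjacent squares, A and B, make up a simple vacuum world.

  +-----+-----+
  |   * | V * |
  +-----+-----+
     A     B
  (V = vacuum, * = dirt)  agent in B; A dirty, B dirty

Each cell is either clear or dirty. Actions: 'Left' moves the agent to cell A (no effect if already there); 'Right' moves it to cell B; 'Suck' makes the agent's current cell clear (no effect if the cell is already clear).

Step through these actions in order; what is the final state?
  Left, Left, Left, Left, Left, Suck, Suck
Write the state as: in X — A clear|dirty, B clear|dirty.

in A — A clear, B dirty

1. Left → in A — A dirty, B dirty
2. Left → in A — A dirty, B dirty
3. Left → in A — A dirty, B dirty
4. Left → in A — A dirty, B dirty
5. Left → in A — A dirty, B dirty
6. Suck → in A — A clear, B dirty
7. Suck → in A — A clear, B dirty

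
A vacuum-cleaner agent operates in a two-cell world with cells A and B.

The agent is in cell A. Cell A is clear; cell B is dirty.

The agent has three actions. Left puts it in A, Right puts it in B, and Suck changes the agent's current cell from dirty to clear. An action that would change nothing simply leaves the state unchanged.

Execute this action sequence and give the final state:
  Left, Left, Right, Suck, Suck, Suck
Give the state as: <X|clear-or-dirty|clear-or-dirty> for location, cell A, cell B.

t=1 Left ⇒ <A|clear|dirty>
t=2 Left ⇒ <A|clear|dirty>
t=3 Right ⇒ <B|clear|dirty>
t=4 Suck ⇒ <B|clear|clear>
t=5 Suck ⇒ <B|clear|clear>
t=6 Suck ⇒ <B|clear|clear>

<B|clear|clear>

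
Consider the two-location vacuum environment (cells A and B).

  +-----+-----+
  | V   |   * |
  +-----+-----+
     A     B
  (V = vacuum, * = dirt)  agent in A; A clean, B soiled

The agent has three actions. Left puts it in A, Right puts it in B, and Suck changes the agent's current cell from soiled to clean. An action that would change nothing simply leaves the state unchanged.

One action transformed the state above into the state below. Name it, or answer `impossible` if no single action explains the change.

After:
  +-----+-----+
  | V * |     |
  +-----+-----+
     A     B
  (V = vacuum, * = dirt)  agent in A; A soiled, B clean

try  Left: <A|clean|soiled>
try Right: <B|clean|soiled>
try  Suck: <A|clean|soiled>
no single action produces the after-state

impossible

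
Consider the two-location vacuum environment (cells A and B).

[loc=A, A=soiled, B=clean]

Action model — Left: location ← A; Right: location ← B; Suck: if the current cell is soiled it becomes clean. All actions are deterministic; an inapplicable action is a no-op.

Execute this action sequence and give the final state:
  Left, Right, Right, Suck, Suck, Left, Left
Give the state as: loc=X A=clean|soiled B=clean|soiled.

1. Left → loc=A A=soiled B=clean
2. Right → loc=B A=soiled B=clean
3. Right → loc=B A=soiled B=clean
4. Suck → loc=B A=soiled B=clean
5. Suck → loc=B A=soiled B=clean
6. Left → loc=A A=soiled B=clean
7. Left → loc=A A=soiled B=clean

loc=A A=soiled B=clean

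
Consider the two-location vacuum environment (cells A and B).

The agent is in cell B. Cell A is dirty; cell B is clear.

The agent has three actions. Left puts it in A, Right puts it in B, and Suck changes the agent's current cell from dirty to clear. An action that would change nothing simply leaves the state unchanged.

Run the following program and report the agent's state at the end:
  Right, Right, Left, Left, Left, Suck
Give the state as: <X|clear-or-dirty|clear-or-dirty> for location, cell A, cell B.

<A|clear|clear>

Right (#1): <B|dirty|clear>
Right (#2): <B|dirty|clear>
Left (#3): <A|dirty|clear>
Left (#4): <A|dirty|clear>
Left (#5): <A|dirty|clear>
Suck (#6): <A|clear|clear>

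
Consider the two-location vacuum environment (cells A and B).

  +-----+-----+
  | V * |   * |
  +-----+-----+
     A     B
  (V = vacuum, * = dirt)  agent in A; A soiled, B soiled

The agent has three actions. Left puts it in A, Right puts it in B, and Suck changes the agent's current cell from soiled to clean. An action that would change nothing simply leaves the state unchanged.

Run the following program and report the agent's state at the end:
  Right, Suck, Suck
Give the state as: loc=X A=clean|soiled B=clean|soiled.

loc=B A=soiled B=clean

[1] after Right: loc=B A=soiled B=soiled
[2] after Suck: loc=B A=soiled B=clean
[3] after Suck: loc=B A=soiled B=clean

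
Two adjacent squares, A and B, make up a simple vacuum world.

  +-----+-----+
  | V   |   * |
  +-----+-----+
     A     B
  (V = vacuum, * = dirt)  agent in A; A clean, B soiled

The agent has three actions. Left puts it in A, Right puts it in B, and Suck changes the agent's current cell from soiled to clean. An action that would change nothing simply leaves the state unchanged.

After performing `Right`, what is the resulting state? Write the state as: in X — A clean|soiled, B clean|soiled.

in B — A clean, B soiled

start: in A — A clean, B soiled
t=1 Right ⇒ in B — A clean, B soiled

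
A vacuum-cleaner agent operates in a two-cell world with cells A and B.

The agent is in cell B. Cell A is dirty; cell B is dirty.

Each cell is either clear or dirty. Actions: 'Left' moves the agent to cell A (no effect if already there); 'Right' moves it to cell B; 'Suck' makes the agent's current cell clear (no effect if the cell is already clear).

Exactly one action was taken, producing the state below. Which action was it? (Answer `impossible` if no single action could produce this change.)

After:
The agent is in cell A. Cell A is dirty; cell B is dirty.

Left

try  Left: in A — A dirty, B dirty  ← match
try Right: in B — A dirty, B dirty
try  Suck: in B — A dirty, B clear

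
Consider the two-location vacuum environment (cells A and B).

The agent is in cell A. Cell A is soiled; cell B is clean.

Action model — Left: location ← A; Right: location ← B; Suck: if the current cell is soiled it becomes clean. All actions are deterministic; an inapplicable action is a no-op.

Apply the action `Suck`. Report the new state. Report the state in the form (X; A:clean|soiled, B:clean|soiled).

start: (A; A:soiled, B:clean)
1) do Suck; now (A; A:clean, B:clean)

(A; A:clean, B:clean)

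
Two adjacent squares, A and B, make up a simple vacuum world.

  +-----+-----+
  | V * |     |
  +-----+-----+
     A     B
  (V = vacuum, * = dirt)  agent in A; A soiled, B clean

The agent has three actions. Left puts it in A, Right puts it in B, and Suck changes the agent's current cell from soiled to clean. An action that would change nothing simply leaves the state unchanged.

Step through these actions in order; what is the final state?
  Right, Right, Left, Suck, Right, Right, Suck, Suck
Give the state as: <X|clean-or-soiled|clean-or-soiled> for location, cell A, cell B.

<B|clean|clean>

[1] after Right: <B|soiled|clean>
[2] after Right: <B|soiled|clean>
[3] after Left: <A|soiled|clean>
[4] after Suck: <A|clean|clean>
[5] after Right: <B|clean|clean>
[6] after Right: <B|clean|clean>
[7] after Suck: <B|clean|clean>
[8] after Suck: <B|clean|clean>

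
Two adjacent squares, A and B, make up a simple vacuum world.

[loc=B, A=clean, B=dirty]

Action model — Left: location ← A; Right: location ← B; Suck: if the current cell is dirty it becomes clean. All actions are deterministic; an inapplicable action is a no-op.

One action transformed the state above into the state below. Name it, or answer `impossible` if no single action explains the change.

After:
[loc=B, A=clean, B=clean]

Suck

try  Left: loc=A A=clean B=dirty
try Right: loc=B A=clean B=dirty
try  Suck: loc=B A=clean B=clean  ← match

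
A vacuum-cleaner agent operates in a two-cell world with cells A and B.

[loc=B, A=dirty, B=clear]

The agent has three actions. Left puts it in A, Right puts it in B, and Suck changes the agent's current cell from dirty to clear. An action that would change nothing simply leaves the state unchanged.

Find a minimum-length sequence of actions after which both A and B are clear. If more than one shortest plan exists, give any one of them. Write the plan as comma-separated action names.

1. Left → <A|dirty|clear>
2. Suck → <A|clear|clear>
min 2: go A then Suck

Left, Suck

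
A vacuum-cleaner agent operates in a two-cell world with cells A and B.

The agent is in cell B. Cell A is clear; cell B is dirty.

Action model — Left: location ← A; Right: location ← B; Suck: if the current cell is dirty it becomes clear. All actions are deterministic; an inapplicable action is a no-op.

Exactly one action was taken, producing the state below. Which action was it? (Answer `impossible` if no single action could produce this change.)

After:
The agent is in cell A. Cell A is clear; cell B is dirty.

try  Left: (A; A:clear, B:dirty)  ← match
try Right: (B; A:clear, B:dirty)
try  Suck: (B; A:clear, B:clear)

Left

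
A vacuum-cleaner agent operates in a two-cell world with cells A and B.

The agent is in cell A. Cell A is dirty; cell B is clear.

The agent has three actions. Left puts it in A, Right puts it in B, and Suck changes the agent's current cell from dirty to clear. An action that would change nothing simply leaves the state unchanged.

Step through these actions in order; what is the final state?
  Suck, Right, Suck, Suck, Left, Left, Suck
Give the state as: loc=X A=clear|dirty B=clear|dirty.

step 1/7 (Suck): loc=A A=clear B=clear
step 2/7 (Right): loc=B A=clear B=clear
step 3/7 (Suck): loc=B A=clear B=clear
step 4/7 (Suck): loc=B A=clear B=clear
step 5/7 (Left): loc=A A=clear B=clear
step 6/7 (Left): loc=A A=clear B=clear
step 7/7 (Suck): loc=A A=clear B=clear

loc=A A=clear B=clear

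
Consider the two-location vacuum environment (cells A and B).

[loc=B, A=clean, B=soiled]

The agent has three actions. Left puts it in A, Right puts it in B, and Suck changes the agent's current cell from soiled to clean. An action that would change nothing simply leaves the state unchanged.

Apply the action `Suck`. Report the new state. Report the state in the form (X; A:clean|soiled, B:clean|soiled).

(B; A:clean, B:clean)

start: (B; A:clean, B:soiled)
[1] after Suck: (B; A:clean, B:clean)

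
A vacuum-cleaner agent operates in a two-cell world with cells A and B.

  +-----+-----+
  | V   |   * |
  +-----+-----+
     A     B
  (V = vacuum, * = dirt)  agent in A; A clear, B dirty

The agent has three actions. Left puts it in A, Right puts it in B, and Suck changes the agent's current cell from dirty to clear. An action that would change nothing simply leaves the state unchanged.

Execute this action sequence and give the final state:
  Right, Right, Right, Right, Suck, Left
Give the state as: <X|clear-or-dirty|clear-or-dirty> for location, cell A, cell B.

t=1 Right ⇒ <B|clear|dirty>
t=2 Right ⇒ <B|clear|dirty>
t=3 Right ⇒ <B|clear|dirty>
t=4 Right ⇒ <B|clear|dirty>
t=5 Suck ⇒ <B|clear|clear>
t=6 Left ⇒ <A|clear|clear>

<A|clear|clear>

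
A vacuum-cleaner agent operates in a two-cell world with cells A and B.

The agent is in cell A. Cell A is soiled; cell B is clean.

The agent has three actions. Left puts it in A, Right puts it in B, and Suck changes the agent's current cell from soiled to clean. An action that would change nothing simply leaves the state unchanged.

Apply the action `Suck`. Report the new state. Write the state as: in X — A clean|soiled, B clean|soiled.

start: in A — A soiled, B clean
t=1 Suck ⇒ in A — A clean, B clean

in A — A clean, B clean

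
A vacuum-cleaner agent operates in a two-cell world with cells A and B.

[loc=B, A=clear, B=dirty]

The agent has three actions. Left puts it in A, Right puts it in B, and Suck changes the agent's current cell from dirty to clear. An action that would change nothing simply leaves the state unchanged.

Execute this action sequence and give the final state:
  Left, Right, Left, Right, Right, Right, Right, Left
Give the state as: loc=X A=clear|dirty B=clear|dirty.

loc=A A=clear B=dirty

1) do Left; now loc=A A=clear B=dirty
2) do Right; now loc=B A=clear B=dirty
3) do Left; now loc=A A=clear B=dirty
4) do Right; now loc=B A=clear B=dirty
5) do Right; now loc=B A=clear B=dirty
6) do Right; now loc=B A=clear B=dirty
7) do Right; now loc=B A=clear B=dirty
8) do Left; now loc=A A=clear B=dirty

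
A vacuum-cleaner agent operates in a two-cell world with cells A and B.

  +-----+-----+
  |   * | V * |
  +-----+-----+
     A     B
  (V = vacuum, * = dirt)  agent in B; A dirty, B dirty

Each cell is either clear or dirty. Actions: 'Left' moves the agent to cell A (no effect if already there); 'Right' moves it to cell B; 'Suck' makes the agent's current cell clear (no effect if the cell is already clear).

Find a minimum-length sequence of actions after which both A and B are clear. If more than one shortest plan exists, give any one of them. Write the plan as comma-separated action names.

Suck, Left, Suck

1) do Suck; now <B|dirty|clear>
2) do Left; now <A|dirty|clear>
3) do Suck; now <A|clear|clear>
min 3: Suck B + move + Suck A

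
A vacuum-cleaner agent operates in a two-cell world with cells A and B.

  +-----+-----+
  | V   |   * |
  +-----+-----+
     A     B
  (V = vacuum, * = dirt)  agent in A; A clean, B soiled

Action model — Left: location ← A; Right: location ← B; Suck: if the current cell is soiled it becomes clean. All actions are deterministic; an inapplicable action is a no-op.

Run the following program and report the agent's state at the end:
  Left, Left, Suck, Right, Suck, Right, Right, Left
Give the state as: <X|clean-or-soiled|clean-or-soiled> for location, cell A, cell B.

<A|clean|clean>

1. Left → <A|clean|soiled>
2. Left → <A|clean|soiled>
3. Suck → <A|clean|soiled>
4. Right → <B|clean|soiled>
5. Suck → <B|clean|clean>
6. Right → <B|clean|clean>
7. Right → <B|clean|clean>
8. Left → <A|clean|clean>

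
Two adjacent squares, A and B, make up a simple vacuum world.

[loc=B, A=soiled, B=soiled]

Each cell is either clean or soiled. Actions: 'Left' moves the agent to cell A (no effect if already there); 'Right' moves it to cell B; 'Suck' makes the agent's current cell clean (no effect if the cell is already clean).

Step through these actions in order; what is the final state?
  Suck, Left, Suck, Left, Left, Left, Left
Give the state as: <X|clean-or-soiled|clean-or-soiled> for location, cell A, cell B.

1) do Suck; now <B|soiled|clean>
2) do Left; now <A|soiled|clean>
3) do Suck; now <A|clean|clean>
4) do Left; now <A|clean|clean>
5) do Left; now <A|clean|clean>
6) do Left; now <A|clean|clean>
7) do Left; now <A|clean|clean>

<A|clean|clean>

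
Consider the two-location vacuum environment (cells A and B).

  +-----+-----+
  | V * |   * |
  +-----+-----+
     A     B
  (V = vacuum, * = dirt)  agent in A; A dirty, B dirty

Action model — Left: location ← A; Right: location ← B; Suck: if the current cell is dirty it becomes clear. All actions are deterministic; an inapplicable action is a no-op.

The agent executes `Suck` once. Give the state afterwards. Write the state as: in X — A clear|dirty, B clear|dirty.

in A — A clear, B dirty

start: in A — A dirty, B dirty
[1] after Suck: in A — A clear, B dirty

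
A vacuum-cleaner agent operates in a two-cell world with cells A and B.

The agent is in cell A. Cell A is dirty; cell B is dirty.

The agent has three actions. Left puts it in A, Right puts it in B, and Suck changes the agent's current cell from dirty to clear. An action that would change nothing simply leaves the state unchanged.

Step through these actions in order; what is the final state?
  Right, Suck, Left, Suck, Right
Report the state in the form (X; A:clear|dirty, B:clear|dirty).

1) do Right; now (B; A:dirty, B:dirty)
2) do Suck; now (B; A:dirty, B:clear)
3) do Left; now (A; A:dirty, B:clear)
4) do Suck; now (A; A:clear, B:clear)
5) do Right; now (B; A:clear, B:clear)

(B; A:clear, B:clear)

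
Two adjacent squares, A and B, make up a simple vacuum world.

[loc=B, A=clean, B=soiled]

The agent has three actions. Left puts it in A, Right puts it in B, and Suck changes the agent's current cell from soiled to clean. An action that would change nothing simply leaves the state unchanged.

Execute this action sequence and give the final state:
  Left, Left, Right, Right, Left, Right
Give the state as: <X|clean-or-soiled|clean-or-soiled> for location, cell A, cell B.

<B|clean|soiled>

t=1 Left ⇒ <A|clean|soiled>
t=2 Left ⇒ <A|clean|soiled>
t=3 Right ⇒ <B|clean|soiled>
t=4 Right ⇒ <B|clean|soiled>
t=5 Left ⇒ <A|clean|soiled>
t=6 Right ⇒ <B|clean|soiled>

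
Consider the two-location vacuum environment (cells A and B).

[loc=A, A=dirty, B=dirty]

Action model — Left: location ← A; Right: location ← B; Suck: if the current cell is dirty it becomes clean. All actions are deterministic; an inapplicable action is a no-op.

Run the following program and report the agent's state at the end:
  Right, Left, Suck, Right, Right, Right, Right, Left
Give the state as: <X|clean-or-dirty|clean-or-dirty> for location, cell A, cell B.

<A|clean|dirty>

t=1 Right ⇒ <B|dirty|dirty>
t=2 Left ⇒ <A|dirty|dirty>
t=3 Suck ⇒ <A|clean|dirty>
t=4 Right ⇒ <B|clean|dirty>
t=5 Right ⇒ <B|clean|dirty>
t=6 Right ⇒ <B|clean|dirty>
t=7 Right ⇒ <B|clean|dirty>
t=8 Left ⇒ <A|clean|dirty>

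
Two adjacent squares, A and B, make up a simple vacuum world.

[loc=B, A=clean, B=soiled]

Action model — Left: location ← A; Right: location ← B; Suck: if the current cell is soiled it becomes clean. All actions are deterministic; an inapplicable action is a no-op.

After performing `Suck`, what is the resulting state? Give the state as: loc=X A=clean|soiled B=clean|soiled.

loc=B A=clean B=clean

start: loc=B A=clean B=soiled
Suck (#1): loc=B A=clean B=clean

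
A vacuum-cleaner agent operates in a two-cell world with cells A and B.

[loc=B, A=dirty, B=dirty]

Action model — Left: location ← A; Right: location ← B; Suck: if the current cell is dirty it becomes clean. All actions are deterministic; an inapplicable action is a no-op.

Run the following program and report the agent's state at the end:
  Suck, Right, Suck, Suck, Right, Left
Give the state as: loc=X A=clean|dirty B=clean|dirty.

loc=A A=dirty B=clean

t=1 Suck ⇒ loc=B A=dirty B=clean
t=2 Right ⇒ loc=B A=dirty B=clean
t=3 Suck ⇒ loc=B A=dirty B=clean
t=4 Suck ⇒ loc=B A=dirty B=clean
t=5 Right ⇒ loc=B A=dirty B=clean
t=6 Left ⇒ loc=A A=dirty B=clean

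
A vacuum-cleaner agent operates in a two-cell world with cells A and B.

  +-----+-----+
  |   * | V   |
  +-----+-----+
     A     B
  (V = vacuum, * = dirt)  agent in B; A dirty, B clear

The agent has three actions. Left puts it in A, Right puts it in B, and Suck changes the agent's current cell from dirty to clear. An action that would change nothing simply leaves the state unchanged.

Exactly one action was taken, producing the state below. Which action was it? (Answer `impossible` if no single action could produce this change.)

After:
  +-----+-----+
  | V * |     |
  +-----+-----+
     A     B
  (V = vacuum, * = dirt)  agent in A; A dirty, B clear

Left

try  Left: <A|dirty|clear>  ← match
try Right: <B|dirty|clear>
try  Suck: <B|dirty|clear>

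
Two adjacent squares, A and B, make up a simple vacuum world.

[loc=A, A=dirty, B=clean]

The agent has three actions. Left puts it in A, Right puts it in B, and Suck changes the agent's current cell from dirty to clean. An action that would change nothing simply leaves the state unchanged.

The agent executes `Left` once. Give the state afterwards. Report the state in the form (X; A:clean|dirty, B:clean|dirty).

start: (A; A:dirty, B:clean)
Left (#1): (A; A:dirty, B:clean)

(A; A:dirty, B:clean)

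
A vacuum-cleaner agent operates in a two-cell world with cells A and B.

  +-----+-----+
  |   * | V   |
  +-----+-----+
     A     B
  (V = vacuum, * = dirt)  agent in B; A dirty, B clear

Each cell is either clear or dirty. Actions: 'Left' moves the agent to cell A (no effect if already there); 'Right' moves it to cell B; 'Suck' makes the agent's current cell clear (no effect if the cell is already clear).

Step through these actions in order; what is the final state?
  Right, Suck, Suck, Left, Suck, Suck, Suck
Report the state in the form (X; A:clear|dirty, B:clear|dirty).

(A; A:clear, B:clear)

Right (#1): (B; A:dirty, B:clear)
Suck (#2): (B; A:dirty, B:clear)
Suck (#3): (B; A:dirty, B:clear)
Left (#4): (A; A:dirty, B:clear)
Suck (#5): (A; A:clear, B:clear)
Suck (#6): (A; A:clear, B:clear)
Suck (#7): (A; A:clear, B:clear)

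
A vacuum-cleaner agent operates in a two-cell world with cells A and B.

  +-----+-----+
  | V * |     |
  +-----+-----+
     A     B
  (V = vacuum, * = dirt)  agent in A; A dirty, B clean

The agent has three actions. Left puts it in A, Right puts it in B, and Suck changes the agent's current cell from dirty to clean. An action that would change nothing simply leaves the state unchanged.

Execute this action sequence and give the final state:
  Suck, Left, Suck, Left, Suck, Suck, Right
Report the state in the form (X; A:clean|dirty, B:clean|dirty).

(B; A:clean, B:clean)

t=1 Suck ⇒ (A; A:clean, B:clean)
t=2 Left ⇒ (A; A:clean, B:clean)
t=3 Suck ⇒ (A; A:clean, B:clean)
t=4 Left ⇒ (A; A:clean, B:clean)
t=5 Suck ⇒ (A; A:clean, B:clean)
t=6 Suck ⇒ (A; A:clean, B:clean)
t=7 Right ⇒ (B; A:clean, B:clean)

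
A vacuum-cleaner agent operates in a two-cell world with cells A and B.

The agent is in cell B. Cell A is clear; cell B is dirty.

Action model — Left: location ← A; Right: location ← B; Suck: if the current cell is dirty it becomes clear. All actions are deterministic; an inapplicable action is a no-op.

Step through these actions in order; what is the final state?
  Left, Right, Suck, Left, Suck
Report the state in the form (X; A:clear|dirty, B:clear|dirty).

(A; A:clear, B:clear)

t=1 Left ⇒ (A; A:clear, B:dirty)
t=2 Right ⇒ (B; A:clear, B:dirty)
t=3 Suck ⇒ (B; A:clear, B:clear)
t=4 Left ⇒ (A; A:clear, B:clear)
t=5 Suck ⇒ (A; A:clear, B:clear)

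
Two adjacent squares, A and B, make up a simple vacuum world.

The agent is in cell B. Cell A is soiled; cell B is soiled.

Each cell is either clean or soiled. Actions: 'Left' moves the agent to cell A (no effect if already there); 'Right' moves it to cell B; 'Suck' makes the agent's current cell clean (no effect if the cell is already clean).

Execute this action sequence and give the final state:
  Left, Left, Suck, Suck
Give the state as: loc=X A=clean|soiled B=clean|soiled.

t=1 Left ⇒ loc=A A=soiled B=soiled
t=2 Left ⇒ loc=A A=soiled B=soiled
t=3 Suck ⇒ loc=A A=clean B=soiled
t=4 Suck ⇒ loc=A A=clean B=soiled

loc=A A=clean B=soiled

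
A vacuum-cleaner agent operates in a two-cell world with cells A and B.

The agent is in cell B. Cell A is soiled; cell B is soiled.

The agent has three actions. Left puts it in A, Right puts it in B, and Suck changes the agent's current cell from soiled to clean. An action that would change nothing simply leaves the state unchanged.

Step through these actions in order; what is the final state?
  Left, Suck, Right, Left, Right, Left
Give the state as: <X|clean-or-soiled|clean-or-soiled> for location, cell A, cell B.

<A|clean|soiled>

Left (#1): <A|soiled|soiled>
Suck (#2): <A|clean|soiled>
Right (#3): <B|clean|soiled>
Left (#4): <A|clean|soiled>
Right (#5): <B|clean|soiled>
Left (#6): <A|clean|soiled>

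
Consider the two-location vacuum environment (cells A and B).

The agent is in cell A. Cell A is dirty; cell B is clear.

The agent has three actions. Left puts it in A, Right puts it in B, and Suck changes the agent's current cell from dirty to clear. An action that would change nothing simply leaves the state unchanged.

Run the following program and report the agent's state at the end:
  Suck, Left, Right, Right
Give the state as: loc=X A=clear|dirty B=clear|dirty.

loc=B A=clear B=clear

1) do Suck; now loc=A A=clear B=clear
2) do Left; now loc=A A=clear B=clear
3) do Right; now loc=B A=clear B=clear
4) do Right; now loc=B A=clear B=clear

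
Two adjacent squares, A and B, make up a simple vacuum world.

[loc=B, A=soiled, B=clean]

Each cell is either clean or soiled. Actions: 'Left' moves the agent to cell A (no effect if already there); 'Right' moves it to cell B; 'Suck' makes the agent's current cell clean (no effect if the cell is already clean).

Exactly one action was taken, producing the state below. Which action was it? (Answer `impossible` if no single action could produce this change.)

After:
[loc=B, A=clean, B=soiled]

impossible

try  Left: (A; A:soiled, B:clean)
try Right: (B; A:soiled, B:clean)
try  Suck: (B; A:soiled, B:clean)
no single action produces the after-state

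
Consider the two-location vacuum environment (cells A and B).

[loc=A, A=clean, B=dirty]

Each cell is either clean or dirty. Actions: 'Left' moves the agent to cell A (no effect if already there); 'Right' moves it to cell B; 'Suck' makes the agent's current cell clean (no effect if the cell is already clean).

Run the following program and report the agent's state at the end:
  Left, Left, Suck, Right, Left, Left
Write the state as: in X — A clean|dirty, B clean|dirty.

in A — A clean, B dirty

Left (#1): in A — A clean, B dirty
Left (#2): in A — A clean, B dirty
Suck (#3): in A — A clean, B dirty
Right (#4): in B — A clean, B dirty
Left (#5): in A — A clean, B dirty
Left (#6): in A — A clean, B dirty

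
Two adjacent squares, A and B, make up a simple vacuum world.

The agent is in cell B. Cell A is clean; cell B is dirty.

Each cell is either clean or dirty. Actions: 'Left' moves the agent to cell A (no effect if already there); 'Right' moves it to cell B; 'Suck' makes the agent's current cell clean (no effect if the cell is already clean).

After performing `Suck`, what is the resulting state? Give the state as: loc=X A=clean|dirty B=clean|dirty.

start: loc=B A=clean B=dirty
step 1/1 (Suck): loc=B A=clean B=clean

loc=B A=clean B=clean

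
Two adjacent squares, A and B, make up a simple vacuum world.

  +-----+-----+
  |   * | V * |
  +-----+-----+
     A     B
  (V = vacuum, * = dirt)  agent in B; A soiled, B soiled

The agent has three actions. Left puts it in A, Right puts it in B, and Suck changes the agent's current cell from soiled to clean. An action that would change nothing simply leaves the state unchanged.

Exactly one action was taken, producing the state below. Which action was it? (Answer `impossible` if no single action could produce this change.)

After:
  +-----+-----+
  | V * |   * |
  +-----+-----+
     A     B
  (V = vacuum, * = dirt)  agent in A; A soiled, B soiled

try  Left: in A — A soiled, B soiled  ← match
try Right: in B — A soiled, B soiled
try  Suck: in B — A soiled, B clean

Left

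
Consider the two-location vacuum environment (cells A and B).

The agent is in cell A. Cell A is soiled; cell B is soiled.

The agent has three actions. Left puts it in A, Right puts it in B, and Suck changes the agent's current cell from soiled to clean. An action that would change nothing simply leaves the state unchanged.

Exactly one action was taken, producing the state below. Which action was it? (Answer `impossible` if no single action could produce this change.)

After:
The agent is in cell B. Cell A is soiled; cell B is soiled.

try  Left: loc=A A=soiled B=soiled
try Right: loc=B A=soiled B=soiled  ← match
try  Suck: loc=A A=clean B=soiled

Right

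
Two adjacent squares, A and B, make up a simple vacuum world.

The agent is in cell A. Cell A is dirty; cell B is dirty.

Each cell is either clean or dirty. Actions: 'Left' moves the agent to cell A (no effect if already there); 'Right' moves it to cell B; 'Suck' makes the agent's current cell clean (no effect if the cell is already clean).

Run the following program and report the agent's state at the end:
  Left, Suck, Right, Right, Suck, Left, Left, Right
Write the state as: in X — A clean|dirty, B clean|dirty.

1. Left → in A — A dirty, B dirty
2. Suck → in A — A clean, B dirty
3. Right → in B — A clean, B dirty
4. Right → in B — A clean, B dirty
5. Suck → in B — A clean, B clean
6. Left → in A — A clean, B clean
7. Left → in A — A clean, B clean
8. Right → in B — A clean, B clean

in B — A clean, B clean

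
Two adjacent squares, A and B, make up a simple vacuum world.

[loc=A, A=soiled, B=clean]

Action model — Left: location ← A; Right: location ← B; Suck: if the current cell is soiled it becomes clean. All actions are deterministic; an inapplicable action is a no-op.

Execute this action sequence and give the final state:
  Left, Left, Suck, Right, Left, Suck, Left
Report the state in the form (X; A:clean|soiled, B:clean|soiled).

1. Left → (A; A:soiled, B:clean)
2. Left → (A; A:soiled, B:clean)
3. Suck → (A; A:clean, B:clean)
4. Right → (B; A:clean, B:clean)
5. Left → (A; A:clean, B:clean)
6. Suck → (A; A:clean, B:clean)
7. Left → (A; A:clean, B:clean)

(A; A:clean, B:clean)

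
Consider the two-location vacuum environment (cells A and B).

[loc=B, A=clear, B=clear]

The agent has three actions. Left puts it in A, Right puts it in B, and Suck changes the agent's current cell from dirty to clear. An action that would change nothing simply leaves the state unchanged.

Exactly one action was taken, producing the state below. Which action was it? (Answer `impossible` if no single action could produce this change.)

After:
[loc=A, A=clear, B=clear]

try  Left: <A|clear|clear>  ← match
try Right: <B|clear|clear>
try  Suck: <B|clear|clear>

Left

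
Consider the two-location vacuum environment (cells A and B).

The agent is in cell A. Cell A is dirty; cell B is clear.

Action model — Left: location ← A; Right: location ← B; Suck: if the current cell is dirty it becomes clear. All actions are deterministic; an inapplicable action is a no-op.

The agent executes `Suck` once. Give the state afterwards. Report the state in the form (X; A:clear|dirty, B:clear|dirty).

start: (A; A:dirty, B:clear)
t=1 Suck ⇒ (A; A:clear, B:clear)

(A; A:clear, B:clear)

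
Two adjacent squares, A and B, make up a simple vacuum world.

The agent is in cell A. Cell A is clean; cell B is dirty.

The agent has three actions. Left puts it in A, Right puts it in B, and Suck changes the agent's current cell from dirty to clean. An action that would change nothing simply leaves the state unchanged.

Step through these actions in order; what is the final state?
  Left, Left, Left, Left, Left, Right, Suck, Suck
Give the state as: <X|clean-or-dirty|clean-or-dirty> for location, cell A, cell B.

<B|clean|clean>

1) do Left; now <A|clean|dirty>
2) do Left; now <A|clean|dirty>
3) do Left; now <A|clean|dirty>
4) do Left; now <A|clean|dirty>
5) do Left; now <A|clean|dirty>
6) do Right; now <B|clean|dirty>
7) do Suck; now <B|clean|clean>
8) do Suck; now <B|clean|clean>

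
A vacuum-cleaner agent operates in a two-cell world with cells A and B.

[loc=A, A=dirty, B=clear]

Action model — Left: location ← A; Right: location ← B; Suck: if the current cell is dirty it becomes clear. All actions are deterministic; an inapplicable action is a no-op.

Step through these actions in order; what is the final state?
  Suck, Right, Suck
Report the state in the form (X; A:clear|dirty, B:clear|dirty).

(B; A:clear, B:clear)

1) do Suck; now (A; A:clear, B:clear)
2) do Right; now (B; A:clear, B:clear)
3) do Suck; now (B; A:clear, B:clear)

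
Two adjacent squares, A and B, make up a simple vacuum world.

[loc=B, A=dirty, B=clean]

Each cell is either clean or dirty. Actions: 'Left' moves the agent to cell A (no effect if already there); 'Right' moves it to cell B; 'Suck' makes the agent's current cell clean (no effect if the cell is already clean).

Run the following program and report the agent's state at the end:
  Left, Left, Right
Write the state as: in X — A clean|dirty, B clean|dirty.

in B — A dirty, B clean

Left (#1): in A — A dirty, B clean
Left (#2): in A — A dirty, B clean
Right (#3): in B — A dirty, B clean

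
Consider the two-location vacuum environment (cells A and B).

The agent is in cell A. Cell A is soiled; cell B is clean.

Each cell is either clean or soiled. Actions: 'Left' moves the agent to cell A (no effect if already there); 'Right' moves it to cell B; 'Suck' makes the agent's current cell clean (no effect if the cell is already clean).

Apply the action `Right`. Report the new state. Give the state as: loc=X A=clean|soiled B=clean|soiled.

loc=B A=soiled B=clean

start: loc=A A=soiled B=clean
step 1/1 (Right): loc=B A=soiled B=clean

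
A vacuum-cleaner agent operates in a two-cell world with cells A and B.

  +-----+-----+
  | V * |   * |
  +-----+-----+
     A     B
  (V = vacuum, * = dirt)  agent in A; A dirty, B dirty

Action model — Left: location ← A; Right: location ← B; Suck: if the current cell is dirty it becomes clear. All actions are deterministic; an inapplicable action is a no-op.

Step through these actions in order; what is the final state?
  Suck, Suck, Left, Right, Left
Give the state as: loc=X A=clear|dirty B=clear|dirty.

[1] after Suck: loc=A A=clear B=dirty
[2] after Suck: loc=A A=clear B=dirty
[3] after Left: loc=A A=clear B=dirty
[4] after Right: loc=B A=clear B=dirty
[5] after Left: loc=A A=clear B=dirty

loc=A A=clear B=dirty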